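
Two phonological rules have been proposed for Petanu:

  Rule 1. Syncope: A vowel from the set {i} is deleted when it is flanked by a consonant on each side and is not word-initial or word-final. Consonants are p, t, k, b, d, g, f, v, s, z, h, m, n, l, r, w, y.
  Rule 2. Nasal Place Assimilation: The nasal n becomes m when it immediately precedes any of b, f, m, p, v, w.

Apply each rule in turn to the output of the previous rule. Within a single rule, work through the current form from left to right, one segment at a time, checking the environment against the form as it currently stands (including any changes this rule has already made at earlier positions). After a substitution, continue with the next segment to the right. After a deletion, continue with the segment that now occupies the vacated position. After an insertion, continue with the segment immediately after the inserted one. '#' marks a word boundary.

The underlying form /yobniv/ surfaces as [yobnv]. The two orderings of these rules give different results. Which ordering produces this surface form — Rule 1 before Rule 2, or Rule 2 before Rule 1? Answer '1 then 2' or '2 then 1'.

Order 1 then 2:
  1 Syncope: [yobniv] → [yobnv]
  2 Nasal Place Assimilation: [yobnv] → [yobmv]
  result: [yobmv]
Order 2 then 1:
  2 Nasal Place Assimilation: no change — [yobniv]
  1 Syncope: [yobniv] → [yobnv]
  result: [yobnv]

2 then 1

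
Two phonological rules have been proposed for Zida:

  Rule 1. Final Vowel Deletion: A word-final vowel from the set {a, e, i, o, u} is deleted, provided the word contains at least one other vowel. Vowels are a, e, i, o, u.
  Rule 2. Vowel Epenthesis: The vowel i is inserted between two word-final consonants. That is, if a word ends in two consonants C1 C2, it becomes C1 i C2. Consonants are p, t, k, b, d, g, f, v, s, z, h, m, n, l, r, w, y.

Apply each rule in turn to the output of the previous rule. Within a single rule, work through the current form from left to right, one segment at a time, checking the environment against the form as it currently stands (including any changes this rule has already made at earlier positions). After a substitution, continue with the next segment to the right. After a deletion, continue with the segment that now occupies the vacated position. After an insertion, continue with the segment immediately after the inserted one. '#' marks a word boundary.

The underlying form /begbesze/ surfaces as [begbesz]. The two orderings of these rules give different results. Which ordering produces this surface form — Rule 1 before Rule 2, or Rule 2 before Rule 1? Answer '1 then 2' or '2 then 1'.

Order 1 then 2:
  1 Final Vowel Deletion: [begbesze] → [begbesz]
  2 Vowel Epenthesis: [begbesz] → [begbesiz]
  result: [begbesiz]
Order 2 then 1:
  2 Vowel Epenthesis: no change — [begbesze]
  1 Final Vowel Deletion: [begbesze] → [begbesz]
  result: [begbesz]

2 then 1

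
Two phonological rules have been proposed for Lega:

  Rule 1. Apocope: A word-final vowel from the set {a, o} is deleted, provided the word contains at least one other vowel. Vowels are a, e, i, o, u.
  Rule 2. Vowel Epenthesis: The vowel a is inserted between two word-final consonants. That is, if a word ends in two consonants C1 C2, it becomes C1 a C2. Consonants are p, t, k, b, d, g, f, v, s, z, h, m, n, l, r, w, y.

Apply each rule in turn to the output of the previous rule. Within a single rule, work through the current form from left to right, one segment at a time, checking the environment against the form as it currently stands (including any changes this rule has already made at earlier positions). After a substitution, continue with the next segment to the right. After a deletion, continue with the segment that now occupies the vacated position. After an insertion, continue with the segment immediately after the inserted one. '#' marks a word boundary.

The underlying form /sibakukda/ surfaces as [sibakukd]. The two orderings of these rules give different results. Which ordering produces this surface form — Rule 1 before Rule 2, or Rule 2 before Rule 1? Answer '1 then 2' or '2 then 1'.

2 then 1

Order 1 then 2:
  1 Apocope: [sibakukda] → [sibakukd]
  2 Vowel Epenthesis: [sibakukd] → [sibakukad]
  result: [sibakukad]
Order 2 then 1:
  2 Vowel Epenthesis: no change — [sibakukda]
  1 Apocope: [sibakukda] → [sibakukd]
  result: [sibakukd]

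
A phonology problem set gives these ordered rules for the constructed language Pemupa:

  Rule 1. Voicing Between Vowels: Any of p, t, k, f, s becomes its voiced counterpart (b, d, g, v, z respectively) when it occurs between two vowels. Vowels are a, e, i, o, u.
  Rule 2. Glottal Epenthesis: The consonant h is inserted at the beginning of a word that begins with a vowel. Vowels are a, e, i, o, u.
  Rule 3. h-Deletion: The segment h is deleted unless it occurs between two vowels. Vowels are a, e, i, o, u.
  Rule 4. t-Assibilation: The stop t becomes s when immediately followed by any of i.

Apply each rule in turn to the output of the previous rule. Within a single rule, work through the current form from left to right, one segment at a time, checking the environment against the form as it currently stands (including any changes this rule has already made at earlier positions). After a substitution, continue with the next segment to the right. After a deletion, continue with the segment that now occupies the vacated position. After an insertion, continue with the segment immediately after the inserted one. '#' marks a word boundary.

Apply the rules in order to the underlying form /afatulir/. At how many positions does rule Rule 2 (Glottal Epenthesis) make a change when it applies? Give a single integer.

Rule 1 Voicing Between Vowels: [afatulir] → [avadulir]
Rule 2 Glottal Epenthesis: [avadulir] → [havadulir]
Rule 3 h-Deletion: [havadulir] → [avadulir]
Rule 4 t-Assibilation: no change — [avadulir]
Rule Rule 2 changed 1 position(s).

1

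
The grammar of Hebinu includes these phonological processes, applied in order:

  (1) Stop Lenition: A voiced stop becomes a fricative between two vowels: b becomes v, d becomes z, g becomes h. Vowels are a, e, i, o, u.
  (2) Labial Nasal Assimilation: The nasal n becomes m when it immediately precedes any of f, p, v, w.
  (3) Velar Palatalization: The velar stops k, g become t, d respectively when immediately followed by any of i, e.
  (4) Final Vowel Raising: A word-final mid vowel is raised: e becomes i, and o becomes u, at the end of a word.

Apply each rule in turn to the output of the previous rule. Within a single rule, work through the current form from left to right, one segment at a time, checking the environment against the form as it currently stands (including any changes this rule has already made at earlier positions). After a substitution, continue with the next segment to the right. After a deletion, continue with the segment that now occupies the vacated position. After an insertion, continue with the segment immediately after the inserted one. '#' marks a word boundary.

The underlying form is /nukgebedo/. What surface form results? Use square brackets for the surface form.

[nukdevezu]

(1) Stop Lenition: [nukgebedo] → [nukgevezo]
(2) Labial Nasal Assimilation: no change — [nukgevezo]
(3) Velar Palatalization: [nukgevezo] → [nukdevezo]
(4) Final Vowel Raising: [nukdevezo] → [nukdevezu]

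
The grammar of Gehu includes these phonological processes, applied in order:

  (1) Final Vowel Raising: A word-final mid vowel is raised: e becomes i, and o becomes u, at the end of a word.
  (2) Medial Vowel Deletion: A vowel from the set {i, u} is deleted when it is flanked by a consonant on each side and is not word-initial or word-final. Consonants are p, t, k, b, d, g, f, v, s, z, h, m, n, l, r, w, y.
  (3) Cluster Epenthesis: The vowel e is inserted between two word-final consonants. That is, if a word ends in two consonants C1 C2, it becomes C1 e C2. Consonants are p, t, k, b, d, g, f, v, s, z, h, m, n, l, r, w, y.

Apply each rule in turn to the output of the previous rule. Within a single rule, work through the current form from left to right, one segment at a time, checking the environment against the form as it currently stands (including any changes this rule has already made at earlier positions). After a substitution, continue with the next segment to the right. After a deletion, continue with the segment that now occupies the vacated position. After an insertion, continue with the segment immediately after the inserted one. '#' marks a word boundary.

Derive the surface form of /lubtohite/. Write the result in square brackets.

[lbtohti]

(1) Final Vowel Raising: [lubtohite] → [lubtohiti]
(2) Medial Vowel Deletion: [lubtohiti] → [lbtohti]
(3) Cluster Epenthesis: no change — [lbtohti]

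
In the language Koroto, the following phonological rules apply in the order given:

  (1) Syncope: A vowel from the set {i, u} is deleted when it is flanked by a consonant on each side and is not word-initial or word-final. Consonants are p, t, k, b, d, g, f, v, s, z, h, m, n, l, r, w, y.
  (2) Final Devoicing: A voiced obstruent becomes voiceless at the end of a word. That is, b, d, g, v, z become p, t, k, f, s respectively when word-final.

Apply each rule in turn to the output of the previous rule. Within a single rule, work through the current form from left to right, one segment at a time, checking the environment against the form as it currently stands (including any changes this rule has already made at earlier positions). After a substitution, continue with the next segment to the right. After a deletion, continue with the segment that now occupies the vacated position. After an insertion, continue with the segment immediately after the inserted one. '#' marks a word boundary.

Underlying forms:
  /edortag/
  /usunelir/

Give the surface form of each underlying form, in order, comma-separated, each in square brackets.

[edortak], [usnelr]

/edortag/:
  (1) Syncope: no change — [edortag]
  (2) Final Devoicing: [edortag] → [edortak]
/usunelir/:
  (1) Syncope: [usunelir] → [usnelr]
  (2) Final Devoicing: no change — [usnelr]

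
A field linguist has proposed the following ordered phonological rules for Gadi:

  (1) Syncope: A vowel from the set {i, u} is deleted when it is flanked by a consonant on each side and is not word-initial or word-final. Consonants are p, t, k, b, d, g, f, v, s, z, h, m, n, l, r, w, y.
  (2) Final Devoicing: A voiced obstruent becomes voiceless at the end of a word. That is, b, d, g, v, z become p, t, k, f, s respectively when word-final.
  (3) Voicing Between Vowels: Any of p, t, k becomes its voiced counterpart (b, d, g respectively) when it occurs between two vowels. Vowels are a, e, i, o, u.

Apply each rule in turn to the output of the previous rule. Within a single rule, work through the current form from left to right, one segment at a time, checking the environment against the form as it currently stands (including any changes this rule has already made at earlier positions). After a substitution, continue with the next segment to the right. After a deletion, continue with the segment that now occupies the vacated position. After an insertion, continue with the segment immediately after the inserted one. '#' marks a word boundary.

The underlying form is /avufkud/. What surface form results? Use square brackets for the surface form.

(1) Syncope: [avufkud] → [avfkd]
(2) Final Devoicing: [avfkd] → [avfkt]
(3) Voicing Between Vowels: no change — [avfkt]

[avfkt]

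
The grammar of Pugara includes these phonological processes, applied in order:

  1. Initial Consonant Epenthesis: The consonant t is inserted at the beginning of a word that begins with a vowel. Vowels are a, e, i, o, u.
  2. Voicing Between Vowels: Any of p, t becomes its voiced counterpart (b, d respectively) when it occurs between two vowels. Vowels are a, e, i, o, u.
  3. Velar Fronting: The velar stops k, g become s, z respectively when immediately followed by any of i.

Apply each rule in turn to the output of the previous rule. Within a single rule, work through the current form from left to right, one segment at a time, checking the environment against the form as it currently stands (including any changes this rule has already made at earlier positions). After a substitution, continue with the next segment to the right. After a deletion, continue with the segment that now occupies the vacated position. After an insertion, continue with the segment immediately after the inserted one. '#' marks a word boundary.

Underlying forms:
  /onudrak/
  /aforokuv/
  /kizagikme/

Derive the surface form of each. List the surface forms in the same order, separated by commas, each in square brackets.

/onudrak/:
  1 Initial Consonant Epenthesis: [onudrak] → [tonudrak]
  2 Voicing Between Vowels: no change — [tonudrak]
  3 Velar Fronting: no change — [tonudrak]
/aforokuv/:
  1 Initial Consonant Epenthesis: [aforokuv] → [taforokuv]
  2 Voicing Between Vowels: no change — [taforokuv]
  3 Velar Fronting: no change — [taforokuv]
/kizagikme/:
  1 Initial Consonant Epenthesis: no change — [kizagikme]
  2 Voicing Between Vowels: no change — [kizagikme]
  3 Velar Fronting: [kizagikme] → [sizazikme]

[tonudrak], [taforokuv], [sizazikme]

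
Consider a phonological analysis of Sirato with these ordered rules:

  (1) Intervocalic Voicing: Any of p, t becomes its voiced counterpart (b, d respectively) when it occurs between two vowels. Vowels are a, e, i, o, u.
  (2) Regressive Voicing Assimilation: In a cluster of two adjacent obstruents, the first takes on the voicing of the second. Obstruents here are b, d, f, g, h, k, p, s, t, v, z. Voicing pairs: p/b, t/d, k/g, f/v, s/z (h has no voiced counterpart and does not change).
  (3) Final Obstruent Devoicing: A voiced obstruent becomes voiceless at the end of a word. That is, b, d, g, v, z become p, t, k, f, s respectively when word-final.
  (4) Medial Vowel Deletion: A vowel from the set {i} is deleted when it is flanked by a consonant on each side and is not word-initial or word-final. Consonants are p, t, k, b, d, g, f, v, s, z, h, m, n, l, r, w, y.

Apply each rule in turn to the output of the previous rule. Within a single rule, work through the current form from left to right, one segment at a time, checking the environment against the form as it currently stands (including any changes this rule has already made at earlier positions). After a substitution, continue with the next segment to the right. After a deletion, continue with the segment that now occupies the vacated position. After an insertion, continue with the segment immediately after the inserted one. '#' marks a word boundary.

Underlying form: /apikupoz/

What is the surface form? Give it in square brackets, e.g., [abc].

[abkubos]

(1) Intervocalic Voicing: [apikupoz] → [abikuboz]
(2) Regressive Voicing Assimilation: no change — [abikuboz]
(3) Final Obstruent Devoicing: [abikuboz] → [abikubos]
(4) Medial Vowel Deletion: [abikubos] → [abkubos]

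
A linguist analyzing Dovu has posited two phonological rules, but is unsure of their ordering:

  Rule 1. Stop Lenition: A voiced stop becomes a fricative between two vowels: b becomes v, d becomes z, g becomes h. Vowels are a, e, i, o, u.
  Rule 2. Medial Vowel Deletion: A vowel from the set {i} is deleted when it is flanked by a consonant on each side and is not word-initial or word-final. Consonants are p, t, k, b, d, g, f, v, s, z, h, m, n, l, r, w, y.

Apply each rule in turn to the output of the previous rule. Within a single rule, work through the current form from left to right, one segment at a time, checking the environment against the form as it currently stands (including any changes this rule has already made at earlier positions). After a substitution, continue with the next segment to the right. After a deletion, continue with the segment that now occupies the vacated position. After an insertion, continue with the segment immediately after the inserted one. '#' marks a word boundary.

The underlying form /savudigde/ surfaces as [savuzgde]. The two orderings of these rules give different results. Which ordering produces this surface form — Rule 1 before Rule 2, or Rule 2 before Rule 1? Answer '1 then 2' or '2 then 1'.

Order 1 then 2:
  1 Stop Lenition: [savudigde] → [savuzigde]
  2 Medial Vowel Deletion: [savuzigde] → [savuzgde]
  result: [savuzgde]
Order 2 then 1:
  2 Medial Vowel Deletion: [savudigde] → [savudgde]
  1 Stop Lenition: no change — [savudgde]
  result: [savudgde]

1 then 2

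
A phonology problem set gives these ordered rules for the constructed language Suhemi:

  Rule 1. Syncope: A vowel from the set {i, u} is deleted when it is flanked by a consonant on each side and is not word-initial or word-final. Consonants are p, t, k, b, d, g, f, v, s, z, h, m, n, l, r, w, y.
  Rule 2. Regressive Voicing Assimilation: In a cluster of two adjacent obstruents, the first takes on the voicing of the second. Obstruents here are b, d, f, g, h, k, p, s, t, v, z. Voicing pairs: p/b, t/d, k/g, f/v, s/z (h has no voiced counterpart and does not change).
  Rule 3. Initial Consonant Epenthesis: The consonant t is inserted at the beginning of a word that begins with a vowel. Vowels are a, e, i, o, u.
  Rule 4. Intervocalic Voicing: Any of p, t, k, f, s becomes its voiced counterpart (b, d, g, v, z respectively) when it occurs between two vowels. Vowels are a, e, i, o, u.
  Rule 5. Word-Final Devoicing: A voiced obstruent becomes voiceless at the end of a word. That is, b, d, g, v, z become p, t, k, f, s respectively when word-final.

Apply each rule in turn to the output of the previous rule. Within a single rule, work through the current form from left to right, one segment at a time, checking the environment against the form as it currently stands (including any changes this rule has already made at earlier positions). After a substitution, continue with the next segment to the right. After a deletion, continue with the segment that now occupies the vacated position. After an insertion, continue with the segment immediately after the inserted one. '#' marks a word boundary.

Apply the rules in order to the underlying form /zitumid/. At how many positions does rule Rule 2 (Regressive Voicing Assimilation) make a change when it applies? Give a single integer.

1

Rule 1 Syncope: [zitumid] → [ztmd]
Rule 2 Regressive Voicing Assimilation: [ztmd] → [stmd]
Rule 3 Initial Consonant Epenthesis: no change — [stmd]
Rule 4 Intervocalic Voicing: no change — [stmd]
Rule 5 Word-Final Devoicing: [stmd] → [stmt]
Rule Rule 2 changed 1 position(s).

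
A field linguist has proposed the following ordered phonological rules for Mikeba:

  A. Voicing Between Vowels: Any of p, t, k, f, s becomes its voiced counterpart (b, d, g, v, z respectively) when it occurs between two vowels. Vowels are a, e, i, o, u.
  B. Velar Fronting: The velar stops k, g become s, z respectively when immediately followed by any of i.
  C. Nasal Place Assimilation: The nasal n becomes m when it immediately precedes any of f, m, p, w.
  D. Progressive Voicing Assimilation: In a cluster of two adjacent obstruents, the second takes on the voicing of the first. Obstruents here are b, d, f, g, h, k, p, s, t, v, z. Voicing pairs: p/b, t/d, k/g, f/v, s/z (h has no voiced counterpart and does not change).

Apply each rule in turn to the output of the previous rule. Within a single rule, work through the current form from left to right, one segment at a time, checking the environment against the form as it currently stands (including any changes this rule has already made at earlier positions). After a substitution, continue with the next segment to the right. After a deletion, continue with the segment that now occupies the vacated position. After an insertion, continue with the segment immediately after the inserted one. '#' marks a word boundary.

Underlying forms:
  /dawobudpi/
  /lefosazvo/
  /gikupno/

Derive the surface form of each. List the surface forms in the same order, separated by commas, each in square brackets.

[dawobudbi], [levozazvo], [zigupno]

/dawobudpi/:
  A Voicing Between Vowels: no change — [dawobudpi]
  B Velar Fronting: no change — [dawobudpi]
  C Nasal Place Assimilation: no change — [dawobudpi]
  D Progressive Voicing Assimilation: [dawobudpi] → [dawobudbi]
/lefosazvo/:
  A Voicing Between Vowels: [lefosazvo] → [levozazvo]
  B Velar Fronting: no change — [levozazvo]
  C Nasal Place Assimilation: no change — [levozazvo]
  D Progressive Voicing Assimilation: no change — [levozazvo]
/gikupno/:
  A Voicing Between Vowels: [gikupno] → [gigupno]
  B Velar Fronting: [gigupno] → [zigupno]
  C Nasal Place Assimilation: no change — [zigupno]
  D Progressive Voicing Assimilation: no change — [zigupno]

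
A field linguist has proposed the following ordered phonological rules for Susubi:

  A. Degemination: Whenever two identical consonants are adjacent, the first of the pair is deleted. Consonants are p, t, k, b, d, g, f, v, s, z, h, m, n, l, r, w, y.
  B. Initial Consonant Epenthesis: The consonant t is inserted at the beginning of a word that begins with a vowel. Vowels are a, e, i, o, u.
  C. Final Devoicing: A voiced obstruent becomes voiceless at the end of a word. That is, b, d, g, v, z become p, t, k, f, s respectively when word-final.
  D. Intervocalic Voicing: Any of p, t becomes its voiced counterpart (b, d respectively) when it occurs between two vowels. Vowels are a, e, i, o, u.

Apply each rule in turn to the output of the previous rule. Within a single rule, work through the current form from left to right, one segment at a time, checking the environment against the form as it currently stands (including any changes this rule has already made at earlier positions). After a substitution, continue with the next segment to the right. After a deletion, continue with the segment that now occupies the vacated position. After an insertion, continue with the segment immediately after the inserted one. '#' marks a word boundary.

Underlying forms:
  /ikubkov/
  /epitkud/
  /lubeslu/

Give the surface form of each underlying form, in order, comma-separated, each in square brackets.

/ikubkov/:
  A Degemination: no change — [ikubkov]
  B Initial Consonant Epenthesis: [ikubkov] → [tikubkov]
  C Final Devoicing: [tikubkov] → [tikubkof]
  D Intervocalic Voicing: no change — [tikubkof]
/epitkud/:
  A Degemination: no change — [epitkud]
  B Initial Consonant Epenthesis: [epitkud] → [tepitkud]
  C Final Devoicing: [tepitkud] → [tepitkut]
  D Intervocalic Voicing: [tepitkut] → [tebitkut]
/lubeslu/:
  A Degemination: no change — [lubeslu]
  B Initial Consonant Epenthesis: no change — [lubeslu]
  C Final Devoicing: no change — [lubeslu]
  D Intervocalic Voicing: no change — [lubeslu]

[tikubkof], [tebitkut], [lubeslu]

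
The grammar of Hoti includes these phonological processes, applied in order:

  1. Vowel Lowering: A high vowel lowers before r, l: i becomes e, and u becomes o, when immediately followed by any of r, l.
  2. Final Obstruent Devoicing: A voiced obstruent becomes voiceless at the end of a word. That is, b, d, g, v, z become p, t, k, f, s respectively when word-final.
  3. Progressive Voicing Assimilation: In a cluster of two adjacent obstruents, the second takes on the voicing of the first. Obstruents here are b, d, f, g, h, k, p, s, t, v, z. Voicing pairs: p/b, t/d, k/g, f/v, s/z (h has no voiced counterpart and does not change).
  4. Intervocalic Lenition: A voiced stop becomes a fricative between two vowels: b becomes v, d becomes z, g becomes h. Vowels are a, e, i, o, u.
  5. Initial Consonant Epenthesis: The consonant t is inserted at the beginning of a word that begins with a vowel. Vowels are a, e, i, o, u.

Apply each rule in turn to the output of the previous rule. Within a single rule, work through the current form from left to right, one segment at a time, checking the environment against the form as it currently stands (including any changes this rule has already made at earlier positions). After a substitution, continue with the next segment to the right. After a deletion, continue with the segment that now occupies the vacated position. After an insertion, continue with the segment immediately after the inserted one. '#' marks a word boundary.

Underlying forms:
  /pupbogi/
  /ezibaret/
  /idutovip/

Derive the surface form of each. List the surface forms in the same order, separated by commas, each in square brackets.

[puppohi], [tezivaret], [tizutovip]

/pupbogi/:
  1 Vowel Lowering: no change — [pupbogi]
  2 Final Obstruent Devoicing: no change — [pupbogi]
  3 Progressive Voicing Assimilation: [pupbogi] → [puppogi]
  4 Intervocalic Lenition: [puppogi] → [puppohi]
  5 Initial Consonant Epenthesis: no change — [puppohi]
/ezibaret/:
  1 Vowel Lowering: no change — [ezibaret]
  2 Final Obstruent Devoicing: no change — [ezibaret]
  3 Progressive Voicing Assimilation: no change — [ezibaret]
  4 Intervocalic Lenition: [ezibaret] → [ezivaret]
  5 Initial Consonant Epenthesis: [ezivaret] → [tezivaret]
/idutovip/:
  1 Vowel Lowering: no change — [idutovip]
  2 Final Obstruent Devoicing: no change — [idutovip]
  3 Progressive Voicing Assimilation: no change — [idutovip]
  4 Intervocalic Lenition: [idutovip] → [izutovip]
  5 Initial Consonant Epenthesis: [izutovip] → [tizutovip]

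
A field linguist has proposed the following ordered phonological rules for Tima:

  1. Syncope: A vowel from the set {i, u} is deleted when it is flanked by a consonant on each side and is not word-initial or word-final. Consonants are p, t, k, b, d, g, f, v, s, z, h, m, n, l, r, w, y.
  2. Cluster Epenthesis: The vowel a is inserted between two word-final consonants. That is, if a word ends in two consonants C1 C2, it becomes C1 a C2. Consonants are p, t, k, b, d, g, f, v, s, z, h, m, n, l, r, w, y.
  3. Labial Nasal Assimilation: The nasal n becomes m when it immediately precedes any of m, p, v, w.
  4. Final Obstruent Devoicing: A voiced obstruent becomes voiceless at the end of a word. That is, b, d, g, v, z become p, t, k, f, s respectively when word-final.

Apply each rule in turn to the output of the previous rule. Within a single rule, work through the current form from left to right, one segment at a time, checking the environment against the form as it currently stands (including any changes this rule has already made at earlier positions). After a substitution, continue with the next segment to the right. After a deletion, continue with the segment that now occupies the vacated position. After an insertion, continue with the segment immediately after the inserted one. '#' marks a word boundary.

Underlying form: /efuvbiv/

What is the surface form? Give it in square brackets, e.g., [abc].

[efvbaf]

1 Syncope: [efuvbiv] → [efvbv]
2 Cluster Epenthesis: [efvbv] → [efvbav]
3 Labial Nasal Assimilation: no change — [efvbav]
4 Final Obstruent Devoicing: [efvbav] → [efvbaf]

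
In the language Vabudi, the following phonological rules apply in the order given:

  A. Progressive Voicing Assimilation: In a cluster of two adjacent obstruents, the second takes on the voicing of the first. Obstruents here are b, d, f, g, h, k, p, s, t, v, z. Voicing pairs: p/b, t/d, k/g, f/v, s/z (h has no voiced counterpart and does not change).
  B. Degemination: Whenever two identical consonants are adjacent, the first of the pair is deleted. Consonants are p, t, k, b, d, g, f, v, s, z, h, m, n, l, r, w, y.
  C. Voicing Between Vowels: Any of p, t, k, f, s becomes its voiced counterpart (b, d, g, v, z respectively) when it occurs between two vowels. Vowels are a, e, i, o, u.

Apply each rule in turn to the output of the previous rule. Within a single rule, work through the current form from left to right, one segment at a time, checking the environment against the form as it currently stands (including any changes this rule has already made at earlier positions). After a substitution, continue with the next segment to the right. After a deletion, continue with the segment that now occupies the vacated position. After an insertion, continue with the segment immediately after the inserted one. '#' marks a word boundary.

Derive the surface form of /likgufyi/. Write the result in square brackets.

A Progressive Voicing Assimilation: [likgufyi] → [likkufyi]
B Degemination: [likkufyi] → [likufyi]
C Voicing Between Vowels: [likufyi] → [ligufyi]

[ligufyi]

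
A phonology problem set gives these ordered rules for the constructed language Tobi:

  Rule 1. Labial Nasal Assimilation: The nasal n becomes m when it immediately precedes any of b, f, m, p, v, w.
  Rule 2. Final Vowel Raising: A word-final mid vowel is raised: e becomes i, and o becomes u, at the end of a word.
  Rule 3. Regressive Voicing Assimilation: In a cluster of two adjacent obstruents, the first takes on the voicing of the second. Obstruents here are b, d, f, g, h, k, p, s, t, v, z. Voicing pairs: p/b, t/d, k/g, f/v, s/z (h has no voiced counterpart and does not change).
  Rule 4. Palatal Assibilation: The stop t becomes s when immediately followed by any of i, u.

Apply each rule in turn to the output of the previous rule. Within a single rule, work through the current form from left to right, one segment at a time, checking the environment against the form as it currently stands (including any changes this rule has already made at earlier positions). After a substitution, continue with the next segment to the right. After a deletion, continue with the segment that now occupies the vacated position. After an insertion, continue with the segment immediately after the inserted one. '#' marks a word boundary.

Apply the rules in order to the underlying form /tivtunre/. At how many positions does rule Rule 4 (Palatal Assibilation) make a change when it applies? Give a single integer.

Rule 1 Labial Nasal Assimilation: no change — [tivtunre]
Rule 2 Final Vowel Raising: [tivtunre] → [tivtunri]
Rule 3 Regressive Voicing Assimilation: [tivtunri] → [tiftunri]
Rule 4 Palatal Assibilation: [tiftunri] → [sifsunri]
Rule Rule 4 changed 2 position(s).

2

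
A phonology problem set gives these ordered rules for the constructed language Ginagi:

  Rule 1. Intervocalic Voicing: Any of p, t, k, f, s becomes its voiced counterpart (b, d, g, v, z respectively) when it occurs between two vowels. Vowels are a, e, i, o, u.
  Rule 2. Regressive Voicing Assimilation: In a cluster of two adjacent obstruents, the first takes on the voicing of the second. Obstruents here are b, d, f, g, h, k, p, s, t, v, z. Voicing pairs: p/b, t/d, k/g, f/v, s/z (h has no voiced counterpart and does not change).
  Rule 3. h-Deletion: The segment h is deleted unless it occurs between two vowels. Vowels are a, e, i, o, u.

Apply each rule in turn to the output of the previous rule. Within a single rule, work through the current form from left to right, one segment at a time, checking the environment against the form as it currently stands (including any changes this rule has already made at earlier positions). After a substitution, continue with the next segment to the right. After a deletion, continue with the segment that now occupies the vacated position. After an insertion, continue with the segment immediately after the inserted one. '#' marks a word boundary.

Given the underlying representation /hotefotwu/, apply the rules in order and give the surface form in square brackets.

[odevotwu]

Rule 1 Intervocalic Voicing: [hotefotwu] → [hodevotwu]
Rule 2 Regressive Voicing Assimilation: no change — [hodevotwu]
Rule 3 h-Deletion: [hodevotwu] → [odevotwu]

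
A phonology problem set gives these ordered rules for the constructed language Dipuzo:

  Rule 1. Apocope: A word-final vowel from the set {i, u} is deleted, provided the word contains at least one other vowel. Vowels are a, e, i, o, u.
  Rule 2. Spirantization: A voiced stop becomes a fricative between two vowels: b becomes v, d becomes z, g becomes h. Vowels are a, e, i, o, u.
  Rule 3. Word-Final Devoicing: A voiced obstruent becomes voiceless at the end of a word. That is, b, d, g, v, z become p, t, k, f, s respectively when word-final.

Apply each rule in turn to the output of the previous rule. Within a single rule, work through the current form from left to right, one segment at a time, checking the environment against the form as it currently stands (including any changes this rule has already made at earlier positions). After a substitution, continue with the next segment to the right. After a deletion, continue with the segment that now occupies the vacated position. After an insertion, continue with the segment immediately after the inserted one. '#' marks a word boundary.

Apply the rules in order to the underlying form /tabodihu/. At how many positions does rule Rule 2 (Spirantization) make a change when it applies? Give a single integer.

Rule 1 Apocope: [tabodihu] → [tabodih]
Rule 2 Spirantization: [tabodih] → [tavozih]
Rule 3 Word-Final Devoicing: no change — [tavozih]
Rule Rule 2 changed 2 position(s).

2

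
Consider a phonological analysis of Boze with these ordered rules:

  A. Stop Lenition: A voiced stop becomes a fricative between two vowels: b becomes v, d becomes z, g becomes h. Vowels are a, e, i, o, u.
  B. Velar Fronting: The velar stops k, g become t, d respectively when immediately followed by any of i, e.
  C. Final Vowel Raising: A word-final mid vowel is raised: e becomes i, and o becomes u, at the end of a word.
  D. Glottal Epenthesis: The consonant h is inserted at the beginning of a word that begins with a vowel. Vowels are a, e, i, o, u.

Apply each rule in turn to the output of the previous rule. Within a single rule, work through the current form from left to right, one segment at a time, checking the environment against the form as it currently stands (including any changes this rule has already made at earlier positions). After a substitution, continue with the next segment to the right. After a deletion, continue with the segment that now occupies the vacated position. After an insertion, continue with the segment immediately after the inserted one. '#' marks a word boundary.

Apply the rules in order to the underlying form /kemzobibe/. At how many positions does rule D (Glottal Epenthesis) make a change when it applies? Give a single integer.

A Stop Lenition: [kemzobibe] → [kemzovive]
B Velar Fronting: [kemzovive] → [temzovive]
C Final Vowel Raising: [temzovive] → [temzovivi]
D Glottal Epenthesis: no change — [temzovivi]
Rule D changed 0 position(s).

0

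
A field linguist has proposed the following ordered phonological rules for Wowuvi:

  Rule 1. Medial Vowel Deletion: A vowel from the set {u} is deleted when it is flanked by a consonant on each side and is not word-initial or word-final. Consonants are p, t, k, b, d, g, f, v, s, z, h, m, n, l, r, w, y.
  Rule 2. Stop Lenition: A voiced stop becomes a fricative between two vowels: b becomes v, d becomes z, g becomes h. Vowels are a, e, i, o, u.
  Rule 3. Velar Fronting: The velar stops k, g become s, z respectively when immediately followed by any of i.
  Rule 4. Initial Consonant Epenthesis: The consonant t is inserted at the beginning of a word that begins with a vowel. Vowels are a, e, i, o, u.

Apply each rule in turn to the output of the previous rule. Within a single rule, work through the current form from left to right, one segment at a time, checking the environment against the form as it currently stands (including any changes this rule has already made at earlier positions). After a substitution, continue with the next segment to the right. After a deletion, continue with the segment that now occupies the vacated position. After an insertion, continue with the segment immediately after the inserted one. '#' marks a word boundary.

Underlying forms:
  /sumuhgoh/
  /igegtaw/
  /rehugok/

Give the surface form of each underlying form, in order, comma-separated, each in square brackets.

[smhgoh], [tihegtaw], [rehgok]

/sumuhgoh/:
  Rule 1 Medial Vowel Deletion: [sumuhgoh] → [smhgoh]
  Rule 2 Stop Lenition: no change — [smhgoh]
  Rule 3 Velar Fronting: no change — [smhgoh]
  Rule 4 Initial Consonant Epenthesis: no change — [smhgoh]
/igegtaw/:
  Rule 1 Medial Vowel Deletion: no change — [igegtaw]
  Rule 2 Stop Lenition: [igegtaw] → [ihegtaw]
  Rule 3 Velar Fronting: no change — [ihegtaw]
  Rule 4 Initial Consonant Epenthesis: [ihegtaw] → [tihegtaw]
/rehugok/:
  Rule 1 Medial Vowel Deletion: [rehugok] → [rehgok]
  Rule 2 Stop Lenition: no change — [rehgok]
  Rule 3 Velar Fronting: no change — [rehgok]
  Rule 4 Initial Consonant Epenthesis: no change — [rehgok]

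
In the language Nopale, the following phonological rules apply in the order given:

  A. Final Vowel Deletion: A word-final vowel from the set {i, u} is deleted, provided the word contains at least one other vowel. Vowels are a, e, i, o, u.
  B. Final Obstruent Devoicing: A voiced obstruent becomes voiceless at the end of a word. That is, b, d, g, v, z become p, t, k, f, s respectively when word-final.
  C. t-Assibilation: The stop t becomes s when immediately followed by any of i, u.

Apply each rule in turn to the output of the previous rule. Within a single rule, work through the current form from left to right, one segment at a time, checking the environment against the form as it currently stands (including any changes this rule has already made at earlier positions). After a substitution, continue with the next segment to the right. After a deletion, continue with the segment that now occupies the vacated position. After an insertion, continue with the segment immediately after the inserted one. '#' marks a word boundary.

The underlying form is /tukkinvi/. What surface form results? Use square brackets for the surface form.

[sukkinf]

A Final Vowel Deletion: [tukkinvi] → [tukkinv]
B Final Obstruent Devoicing: [tukkinv] → [tukkinf]
C t-Assibilation: [tukkinf] → [sukkinf]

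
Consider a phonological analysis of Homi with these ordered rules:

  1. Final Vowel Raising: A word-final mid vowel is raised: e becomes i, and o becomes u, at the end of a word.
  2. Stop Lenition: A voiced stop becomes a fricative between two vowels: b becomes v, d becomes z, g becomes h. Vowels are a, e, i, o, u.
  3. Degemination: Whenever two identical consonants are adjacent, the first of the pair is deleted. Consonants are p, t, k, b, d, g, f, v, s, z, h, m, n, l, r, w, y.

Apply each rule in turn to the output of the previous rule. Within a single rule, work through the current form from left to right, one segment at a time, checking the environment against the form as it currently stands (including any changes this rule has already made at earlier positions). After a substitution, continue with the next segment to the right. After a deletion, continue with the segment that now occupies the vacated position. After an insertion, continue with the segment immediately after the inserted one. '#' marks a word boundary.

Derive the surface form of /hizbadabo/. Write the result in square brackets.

[hizbazavu]

1 Final Vowel Raising: [hizbadabo] → [hizbadabu]
2 Stop Lenition: [hizbadabu] → [hizbazavu]
3 Degemination: no change — [hizbazavu]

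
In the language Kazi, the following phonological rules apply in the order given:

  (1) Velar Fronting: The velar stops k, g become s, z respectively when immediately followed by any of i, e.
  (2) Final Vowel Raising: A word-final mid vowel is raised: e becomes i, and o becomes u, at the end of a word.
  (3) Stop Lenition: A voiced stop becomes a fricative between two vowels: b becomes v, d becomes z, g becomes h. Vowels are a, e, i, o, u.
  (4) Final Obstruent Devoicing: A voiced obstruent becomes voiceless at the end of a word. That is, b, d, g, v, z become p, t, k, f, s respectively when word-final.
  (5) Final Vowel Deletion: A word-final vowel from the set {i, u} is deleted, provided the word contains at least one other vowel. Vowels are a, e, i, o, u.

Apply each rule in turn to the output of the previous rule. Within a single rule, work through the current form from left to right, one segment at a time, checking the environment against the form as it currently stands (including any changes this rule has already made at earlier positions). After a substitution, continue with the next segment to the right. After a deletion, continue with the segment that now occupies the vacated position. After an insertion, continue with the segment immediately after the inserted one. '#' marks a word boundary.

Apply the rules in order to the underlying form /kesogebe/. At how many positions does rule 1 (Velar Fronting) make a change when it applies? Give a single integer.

2

(1) Velar Fronting: [kesogebe] → [sesozebe]
(2) Final Vowel Raising: [sesozebe] → [sesozebi]
(3) Stop Lenition: [sesozebi] → [sesozevi]
(4) Final Obstruent Devoicing: no change — [sesozevi]
(5) Final Vowel Deletion: [sesozevi] → [sesozev]
Rule 1 changed 2 position(s).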